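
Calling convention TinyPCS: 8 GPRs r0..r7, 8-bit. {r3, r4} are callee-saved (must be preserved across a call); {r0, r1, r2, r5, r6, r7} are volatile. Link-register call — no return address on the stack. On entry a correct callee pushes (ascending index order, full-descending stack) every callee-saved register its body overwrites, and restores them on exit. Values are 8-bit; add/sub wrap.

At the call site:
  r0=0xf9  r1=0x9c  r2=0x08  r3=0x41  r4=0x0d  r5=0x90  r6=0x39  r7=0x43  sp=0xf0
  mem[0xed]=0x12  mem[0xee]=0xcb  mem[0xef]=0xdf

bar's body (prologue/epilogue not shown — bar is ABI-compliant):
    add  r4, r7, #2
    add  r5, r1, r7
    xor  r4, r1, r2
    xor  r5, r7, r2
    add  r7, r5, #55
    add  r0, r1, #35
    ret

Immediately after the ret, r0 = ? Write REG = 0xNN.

prologue: push r4 → mem[0xef]=0x0d, sp=0xef
body[0] add  r4, r7, #2 → r4=0x45
body[1] add  r5, r1, r7 → r5=0xdf
body[2] xor  r4, r1, r2 → r4=0x94
body[3] xor  r5, r7, r2 → r5=0x4b
body[4] add  r7, r5, #55 → r7=0x82
body[5] add  r0, r1, #35 → r0=0xbf
epilogue: pop r4=0x0d, sp=0xf0
r0 is caller-saved → body value

REG = 0xbf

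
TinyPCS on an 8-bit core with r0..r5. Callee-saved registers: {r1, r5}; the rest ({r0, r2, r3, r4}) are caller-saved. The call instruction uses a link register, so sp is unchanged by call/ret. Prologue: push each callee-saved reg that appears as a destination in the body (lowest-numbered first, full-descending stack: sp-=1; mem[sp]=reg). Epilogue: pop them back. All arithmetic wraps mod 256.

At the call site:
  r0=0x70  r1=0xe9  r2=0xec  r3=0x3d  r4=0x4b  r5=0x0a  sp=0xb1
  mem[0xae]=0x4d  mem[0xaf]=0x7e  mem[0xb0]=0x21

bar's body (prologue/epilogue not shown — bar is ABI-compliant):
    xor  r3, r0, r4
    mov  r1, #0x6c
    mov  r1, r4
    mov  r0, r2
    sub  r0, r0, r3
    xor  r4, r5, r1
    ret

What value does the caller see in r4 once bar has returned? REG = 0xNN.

prologue: push r1 -> mem[0xb0]=0xe9, sp=0xb0
body[0] xor  r3, r0, r4 -> r3=0x3b
body[1] mov  r1, #0x6c -> r1=0x6c
body[2] mov  r1, r4 -> r1=0x4b
body[3] mov  r0, r2 -> r0=0xec
body[4] sub  r0, r0, r3 -> r0=0xb1
body[5] xor  r4, r5, r1 -> r4=0x41
epilogue: pop r1=0xe9, sp=0xb1
r4 is caller-saved -> body value

REG = 0x41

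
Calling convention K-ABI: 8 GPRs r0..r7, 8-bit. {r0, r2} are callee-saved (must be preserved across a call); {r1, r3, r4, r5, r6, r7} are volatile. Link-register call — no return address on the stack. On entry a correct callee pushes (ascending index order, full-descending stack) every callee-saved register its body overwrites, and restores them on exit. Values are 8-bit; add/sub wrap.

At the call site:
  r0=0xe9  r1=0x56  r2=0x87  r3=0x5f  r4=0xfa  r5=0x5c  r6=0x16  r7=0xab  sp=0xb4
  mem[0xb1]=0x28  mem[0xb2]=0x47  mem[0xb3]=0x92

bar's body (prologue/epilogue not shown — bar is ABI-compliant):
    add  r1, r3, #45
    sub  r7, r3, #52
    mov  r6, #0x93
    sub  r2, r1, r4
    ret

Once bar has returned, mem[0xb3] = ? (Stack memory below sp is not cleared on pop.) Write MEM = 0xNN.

prologue: push r2 → mem[0xb3]=0x87, sp=0xb3
body[0] add  r1, r3, #45 → r1=0x8c
body[1] sub  r7, r3, #52 → r7=0x2b
body[2] mov  r6, #0x93 → r6=0x93
body[3] sub  r2, r1, r4 → r2=0x92
epilogue: pop r2=0x87, sp=0xb4
prologue pushed ['r2'] at ['0xb3']

MEM = 0x87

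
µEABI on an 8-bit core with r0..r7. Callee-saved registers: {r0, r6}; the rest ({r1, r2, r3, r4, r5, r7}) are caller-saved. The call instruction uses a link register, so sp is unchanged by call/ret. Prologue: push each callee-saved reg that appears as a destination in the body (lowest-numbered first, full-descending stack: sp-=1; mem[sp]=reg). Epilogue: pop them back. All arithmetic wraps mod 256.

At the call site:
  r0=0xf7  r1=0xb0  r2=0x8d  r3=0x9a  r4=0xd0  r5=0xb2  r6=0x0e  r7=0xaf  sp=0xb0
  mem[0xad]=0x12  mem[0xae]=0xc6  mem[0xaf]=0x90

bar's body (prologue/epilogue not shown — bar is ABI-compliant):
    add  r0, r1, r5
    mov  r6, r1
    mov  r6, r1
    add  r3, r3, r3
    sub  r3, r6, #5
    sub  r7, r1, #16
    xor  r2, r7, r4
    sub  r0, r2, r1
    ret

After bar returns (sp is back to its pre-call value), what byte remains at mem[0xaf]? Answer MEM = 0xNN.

MEM = 0xf7

prologue: push r0 → mem[0xaf]=0xf7, sp=0xaf
prologue: push r6 → mem[0xae]=0x0e, sp=0xae
body[0] add  r0, r1, r5 → r0=0x62
body[1] mov  r6, r1 → r6=0xb0
body[2] mov  r6, r1 → r6=0xb0
body[3] add  r3, r3, r3 → r3=0x34
body[4] sub  r3, r6, #5 → r3=0xab
body[5] sub  r7, r1, #16 → r7=0xa0
body[6] xor  r2, r7, r4 → r2=0x70
body[7] sub  r0, r2, r1 → r0=0xc0
epilogue: pop r6=0x0e, sp=0xaf
epilogue: pop r0=0xf7, sp=0xb0
prologue pushed ['r0', 'r6'] at ['0xaf', '0xae']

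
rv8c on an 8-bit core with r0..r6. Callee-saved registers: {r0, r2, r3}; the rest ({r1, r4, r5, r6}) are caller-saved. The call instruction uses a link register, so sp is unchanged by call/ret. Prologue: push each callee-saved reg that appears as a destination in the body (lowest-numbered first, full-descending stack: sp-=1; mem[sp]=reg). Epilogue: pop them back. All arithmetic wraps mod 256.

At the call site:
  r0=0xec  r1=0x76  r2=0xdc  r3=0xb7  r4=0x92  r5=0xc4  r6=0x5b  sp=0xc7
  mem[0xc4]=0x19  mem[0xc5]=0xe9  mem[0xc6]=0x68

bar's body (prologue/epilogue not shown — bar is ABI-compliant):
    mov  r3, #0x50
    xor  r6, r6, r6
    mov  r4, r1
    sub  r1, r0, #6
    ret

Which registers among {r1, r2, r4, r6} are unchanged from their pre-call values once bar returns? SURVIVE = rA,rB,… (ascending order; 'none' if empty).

SURVIVE = r2

prologue: push r3 → mem[0xc6]=0xb7, sp=0xc6
body[0] mov  r3, #0x50 → r3=0x50
body[1] xor  r6, r6, r6 → r6=0x00
body[2] mov  r4, r1 → r4=0x76
body[3] sub  r1, r0, #6 → r1=0xe6
epilogue: pop r3=0xb7, sp=0xc7
r1: caller-saved, written=True
r2: callee-saved, written=False
r4: caller-saved, written=True
r6: caller-saved, written=True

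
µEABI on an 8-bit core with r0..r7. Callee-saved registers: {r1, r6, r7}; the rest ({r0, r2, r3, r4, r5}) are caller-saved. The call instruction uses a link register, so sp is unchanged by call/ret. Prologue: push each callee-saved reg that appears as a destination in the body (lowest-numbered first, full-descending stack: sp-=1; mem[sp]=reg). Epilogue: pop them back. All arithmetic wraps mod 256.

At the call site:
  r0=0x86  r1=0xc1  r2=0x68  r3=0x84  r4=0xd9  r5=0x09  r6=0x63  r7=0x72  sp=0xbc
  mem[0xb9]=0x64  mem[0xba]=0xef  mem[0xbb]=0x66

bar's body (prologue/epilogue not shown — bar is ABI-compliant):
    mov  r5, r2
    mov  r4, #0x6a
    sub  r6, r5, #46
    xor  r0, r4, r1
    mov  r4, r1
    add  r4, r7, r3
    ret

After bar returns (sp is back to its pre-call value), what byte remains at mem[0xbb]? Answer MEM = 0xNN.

prologue: push r6 → mem[0xbb]=0x63, sp=0xbb
body[0] mov  r5, r2 → r5=0x68
body[1] mov  r4, #0x6a → r4=0x6a
body[2] sub  r6, r5, #46 → r6=0x3a
body[3] xor  r0, r4, r1 → r0=0xab
body[4] mov  r4, r1 → r4=0xc1
body[5] add  r4, r7, r3 → r4=0xf6
epilogue: pop r6=0x63, sp=0xbc
prologue pushed ['r6'] at ['0xbb']

MEM = 0x63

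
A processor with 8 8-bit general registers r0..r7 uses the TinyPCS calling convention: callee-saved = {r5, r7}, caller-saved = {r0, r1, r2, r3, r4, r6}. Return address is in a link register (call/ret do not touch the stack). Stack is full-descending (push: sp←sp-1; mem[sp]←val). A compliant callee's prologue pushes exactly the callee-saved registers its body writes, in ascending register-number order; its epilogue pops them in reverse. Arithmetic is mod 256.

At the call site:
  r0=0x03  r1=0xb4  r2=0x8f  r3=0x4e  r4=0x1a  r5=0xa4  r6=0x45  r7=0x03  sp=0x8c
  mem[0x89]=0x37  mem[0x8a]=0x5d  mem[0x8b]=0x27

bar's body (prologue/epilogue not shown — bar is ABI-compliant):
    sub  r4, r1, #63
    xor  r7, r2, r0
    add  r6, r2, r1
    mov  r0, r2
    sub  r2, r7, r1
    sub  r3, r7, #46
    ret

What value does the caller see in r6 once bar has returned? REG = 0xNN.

REG = 0x43

prologue: push r7 → mem[0x8b]=0x03, sp=0x8b
body[0] sub  r4, r1, #63 → r4=0x75
body[1] xor  r7, r2, r0 → r7=0x8c
body[2] add  r6, r2, r1 → r6=0x43
body[3] mov  r0, r2 → r0=0x8f
body[4] sub  r2, r7, r1 → r2=0xd8
body[5] sub  r3, r7, #46 → r3=0x5e
epilogue: pop r7=0x03, sp=0x8c
r6 is caller-saved → body value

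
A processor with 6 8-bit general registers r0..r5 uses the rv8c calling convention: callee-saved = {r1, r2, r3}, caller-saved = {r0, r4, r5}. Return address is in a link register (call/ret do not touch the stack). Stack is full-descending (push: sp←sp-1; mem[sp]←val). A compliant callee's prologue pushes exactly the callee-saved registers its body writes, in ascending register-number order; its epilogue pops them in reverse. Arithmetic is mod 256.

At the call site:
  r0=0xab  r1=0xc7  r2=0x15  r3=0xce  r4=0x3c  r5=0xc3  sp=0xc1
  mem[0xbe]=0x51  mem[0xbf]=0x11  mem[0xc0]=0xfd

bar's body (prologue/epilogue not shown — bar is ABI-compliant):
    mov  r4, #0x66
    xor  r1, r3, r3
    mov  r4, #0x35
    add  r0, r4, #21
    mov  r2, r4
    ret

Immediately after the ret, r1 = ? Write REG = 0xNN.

REG = 0xc7

prologue: push r1 -> mem[0xc0]=0xc7, sp=0xc0
prologue: push r2 -> mem[0xbf]=0x15, sp=0xbf
body[0] mov  r4, #0x66 -> r4=0x66
body[1] xor  r1, r3, r3 -> r1=0x00
body[2] mov  r4, #0x35 -> r4=0x35
body[3] add  r0, r4, #21 -> r0=0x4a
body[4] mov  r2, r4 -> r2=0x35
epilogue: pop r2=0x15, sp=0xc0
epilogue: pop r1=0xc7, sp=0xc1
r1 is callee-saved -> restored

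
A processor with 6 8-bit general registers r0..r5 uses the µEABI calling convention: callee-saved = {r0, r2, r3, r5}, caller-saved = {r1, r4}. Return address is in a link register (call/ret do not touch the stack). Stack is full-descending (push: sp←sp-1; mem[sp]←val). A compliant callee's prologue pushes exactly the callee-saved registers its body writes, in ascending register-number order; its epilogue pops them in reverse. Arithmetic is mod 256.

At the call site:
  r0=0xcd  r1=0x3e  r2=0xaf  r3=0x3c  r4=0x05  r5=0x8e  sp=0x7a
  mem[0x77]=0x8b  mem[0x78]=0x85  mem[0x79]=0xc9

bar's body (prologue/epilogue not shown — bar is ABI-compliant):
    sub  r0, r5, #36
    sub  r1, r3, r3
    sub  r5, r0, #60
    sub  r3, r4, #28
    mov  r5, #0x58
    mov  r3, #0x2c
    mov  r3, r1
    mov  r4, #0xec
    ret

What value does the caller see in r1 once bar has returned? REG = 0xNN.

REG = 0x00

prologue: push r0 → mem[0x79]=0xcd, sp=0x79
prologue: push r3 → mem[0x78]=0x3c, sp=0x78
prologue: push r5 → mem[0x77]=0x8e, sp=0x77
body[0] sub  r0, r5, #36 → r0=0x6a
body[1] sub  r1, r3, r3 → r1=0x00
body[2] sub  r5, r0, #60 → r5=0x2e
body[3] sub  r3, r4, #28 → r3=0xe9
body[4] mov  r5, #0x58 → r5=0x58
body[5] mov  r3, #0x2c → r3=0x2c
body[6] mov  r3, r1 → r3=0x00
body[7] mov  r4, #0xec → r4=0xec
epilogue: pop r5=0x8e, sp=0x78
epilogue: pop r3=0x3c, sp=0x79
epilogue: pop r0=0xcd, sp=0x7a
r1 is caller-saved → body value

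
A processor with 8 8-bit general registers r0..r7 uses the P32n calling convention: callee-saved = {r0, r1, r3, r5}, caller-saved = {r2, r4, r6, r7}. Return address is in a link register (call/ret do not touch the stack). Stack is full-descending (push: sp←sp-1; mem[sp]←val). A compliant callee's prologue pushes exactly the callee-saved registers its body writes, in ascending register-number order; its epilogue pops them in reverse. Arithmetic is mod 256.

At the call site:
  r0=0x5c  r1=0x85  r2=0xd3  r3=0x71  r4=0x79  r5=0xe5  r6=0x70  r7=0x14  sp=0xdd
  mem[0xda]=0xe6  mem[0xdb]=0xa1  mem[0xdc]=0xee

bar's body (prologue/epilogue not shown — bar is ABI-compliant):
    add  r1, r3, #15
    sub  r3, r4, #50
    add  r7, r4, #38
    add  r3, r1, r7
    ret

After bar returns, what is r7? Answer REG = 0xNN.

REG = 0x9f

prologue: push r1 -> mem[0xdc]=0x85, sp=0xdc
prologue: push r3 -> mem[0xdb]=0x71, sp=0xdb
body[0] add  r1, r3, #15 -> r1=0x80
body[1] sub  r3, r4, #50 -> r3=0x47
body[2] add  r7, r4, #38 -> r7=0x9f
body[3] add  r3, r1, r7 -> r3=0x1f
epilogue: pop r3=0x71, sp=0xdc
epilogue: pop r1=0x85, sp=0xdd
r7 is caller-saved -> body value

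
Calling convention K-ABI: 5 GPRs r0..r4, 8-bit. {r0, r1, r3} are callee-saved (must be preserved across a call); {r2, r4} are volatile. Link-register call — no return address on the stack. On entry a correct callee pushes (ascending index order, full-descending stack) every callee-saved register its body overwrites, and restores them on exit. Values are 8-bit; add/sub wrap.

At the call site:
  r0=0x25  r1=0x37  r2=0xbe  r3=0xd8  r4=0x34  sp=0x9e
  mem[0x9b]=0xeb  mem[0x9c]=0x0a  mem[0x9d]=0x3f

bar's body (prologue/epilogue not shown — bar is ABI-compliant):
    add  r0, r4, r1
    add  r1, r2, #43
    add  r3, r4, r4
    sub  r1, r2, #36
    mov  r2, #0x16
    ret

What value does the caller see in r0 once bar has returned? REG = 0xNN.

REG = 0x25

prologue: push r0 -> mem[0x9d]=0x25, sp=0x9d
prologue: push r1 -> mem[0x9c]=0x37, sp=0x9c
prologue: push r3 -> mem[0x9b]=0xd8, sp=0x9b
body[0] add  r0, r4, r1 -> r0=0x6b
body[1] add  r1, r2, #43 -> r1=0xe9
body[2] add  r3, r4, r4 -> r3=0x68
body[3] sub  r1, r2, #36 -> r1=0x9a
body[4] mov  r2, #0x16 -> r2=0x16
epilogue: pop r3=0xd8, sp=0x9c
epilogue: pop r1=0x37, sp=0x9d
epilogue: pop r0=0x25, sp=0x9e
r0 is callee-saved -> restored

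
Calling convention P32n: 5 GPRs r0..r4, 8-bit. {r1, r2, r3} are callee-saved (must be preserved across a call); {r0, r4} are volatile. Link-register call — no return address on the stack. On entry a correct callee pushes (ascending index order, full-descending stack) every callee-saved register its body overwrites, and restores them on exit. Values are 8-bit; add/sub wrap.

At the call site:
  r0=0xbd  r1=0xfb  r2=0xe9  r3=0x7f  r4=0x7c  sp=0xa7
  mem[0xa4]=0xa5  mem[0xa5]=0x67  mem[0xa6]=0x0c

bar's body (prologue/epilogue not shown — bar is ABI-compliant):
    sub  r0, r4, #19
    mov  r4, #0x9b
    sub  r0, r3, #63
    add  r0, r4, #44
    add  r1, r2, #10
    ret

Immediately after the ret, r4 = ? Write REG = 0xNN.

REG = 0x9b

prologue: push r1 → mem[0xa6]=0xfb, sp=0xa6
body[0] sub  r0, r4, #19 → r0=0x69
body[1] mov  r4, #0x9b → r4=0x9b
body[2] sub  r0, r3, #63 → r0=0x40
body[3] add  r0, r4, #44 → r0=0xc7
body[4] add  r1, r2, #10 → r1=0xf3
epilogue: pop r1=0xfb, sp=0xa7
r4 is caller-saved → body value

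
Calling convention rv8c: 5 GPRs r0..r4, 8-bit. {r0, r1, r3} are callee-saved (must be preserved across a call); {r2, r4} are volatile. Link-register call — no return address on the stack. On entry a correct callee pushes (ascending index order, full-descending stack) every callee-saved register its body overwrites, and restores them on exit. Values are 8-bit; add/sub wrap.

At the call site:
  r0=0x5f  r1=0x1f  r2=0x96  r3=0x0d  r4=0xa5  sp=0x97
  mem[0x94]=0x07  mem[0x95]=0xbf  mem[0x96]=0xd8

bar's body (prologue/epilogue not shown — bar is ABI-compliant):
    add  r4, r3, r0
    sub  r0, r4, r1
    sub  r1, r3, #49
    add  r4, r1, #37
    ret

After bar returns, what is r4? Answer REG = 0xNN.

REG = 0x01

prologue: push r0 → mem[0x96]=0x5f, sp=0x96
prologue: push r1 → mem[0x95]=0x1f, sp=0x95
body[0] add  r4, r3, r0 → r4=0x6c
body[1] sub  r0, r4, r1 → r0=0x4d
body[2] sub  r1, r3, #49 → r1=0xdc
body[3] add  r4, r1, #37 → r4=0x01
epilogue: pop r1=0x1f, sp=0x96
epilogue: pop r0=0x5f, sp=0x97
r4 is caller-saved → body value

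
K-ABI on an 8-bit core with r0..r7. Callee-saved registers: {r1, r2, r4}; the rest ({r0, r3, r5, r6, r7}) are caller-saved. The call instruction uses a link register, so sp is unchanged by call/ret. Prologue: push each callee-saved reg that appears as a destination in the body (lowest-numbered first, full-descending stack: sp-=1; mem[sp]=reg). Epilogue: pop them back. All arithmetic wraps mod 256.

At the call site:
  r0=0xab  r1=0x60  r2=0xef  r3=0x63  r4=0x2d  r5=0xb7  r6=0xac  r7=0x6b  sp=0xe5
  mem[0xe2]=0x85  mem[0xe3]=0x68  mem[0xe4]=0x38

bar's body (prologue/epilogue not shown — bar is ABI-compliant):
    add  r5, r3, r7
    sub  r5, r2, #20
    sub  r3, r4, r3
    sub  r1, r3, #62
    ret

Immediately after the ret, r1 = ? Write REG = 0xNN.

prologue: push r1 -> mem[0xe4]=0x60, sp=0xe4
body[0] add  r5, r3, r7 -> r5=0xce
body[1] sub  r5, r2, #20 -> r5=0xdb
body[2] sub  r3, r4, r3 -> r3=0xca
body[3] sub  r1, r3, #62 -> r1=0x8c
epilogue: pop r1=0x60, sp=0xe5
r1 is callee-saved -> restored

REG = 0x60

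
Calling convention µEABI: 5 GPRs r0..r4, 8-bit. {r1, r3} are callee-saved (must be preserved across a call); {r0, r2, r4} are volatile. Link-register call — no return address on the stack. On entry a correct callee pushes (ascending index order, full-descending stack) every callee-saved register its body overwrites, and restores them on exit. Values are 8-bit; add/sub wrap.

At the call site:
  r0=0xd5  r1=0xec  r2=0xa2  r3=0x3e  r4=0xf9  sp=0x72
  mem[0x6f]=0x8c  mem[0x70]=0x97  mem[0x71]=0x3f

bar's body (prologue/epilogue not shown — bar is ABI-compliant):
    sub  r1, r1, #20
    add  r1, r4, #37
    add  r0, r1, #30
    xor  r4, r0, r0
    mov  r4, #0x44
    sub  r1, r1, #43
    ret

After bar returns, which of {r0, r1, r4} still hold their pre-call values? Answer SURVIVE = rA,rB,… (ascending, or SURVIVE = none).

prologue: push r1 → mem[0x71]=0xec, sp=0x71
body[0] sub  r1, r1, #20 → r1=0xd8
body[1] add  r1, r4, #37 → r1=0x1e
body[2] add  r0, r1, #30 → r0=0x3c
body[3] xor  r4, r0, r0 → r4=0x00
body[4] mov  r4, #0x44 → r4=0x44
body[5] sub  r1, r1, #43 → r1=0xf3
epilogue: pop r1=0xec, sp=0x72
r0: caller-saved, written=True
r1: callee-saved, written=True
r4: caller-saved, written=True

SURVIVE = r1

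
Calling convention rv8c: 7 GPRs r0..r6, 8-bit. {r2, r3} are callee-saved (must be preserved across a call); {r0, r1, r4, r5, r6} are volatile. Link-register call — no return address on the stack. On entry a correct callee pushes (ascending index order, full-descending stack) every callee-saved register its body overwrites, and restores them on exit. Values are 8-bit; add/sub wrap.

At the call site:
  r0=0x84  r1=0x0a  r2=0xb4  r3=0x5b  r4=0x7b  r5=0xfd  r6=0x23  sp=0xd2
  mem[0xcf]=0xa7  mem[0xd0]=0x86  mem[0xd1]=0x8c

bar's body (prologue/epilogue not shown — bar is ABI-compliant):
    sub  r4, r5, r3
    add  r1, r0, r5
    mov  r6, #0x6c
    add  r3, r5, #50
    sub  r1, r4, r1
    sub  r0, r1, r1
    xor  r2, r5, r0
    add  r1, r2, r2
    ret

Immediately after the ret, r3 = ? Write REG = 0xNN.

REG = 0x5b

prologue: push r2 -> mem[0xd1]=0xb4, sp=0xd1
prologue: push r3 -> mem[0xd0]=0x5b, sp=0xd0
body[0] sub  r4, r5, r3 -> r4=0xa2
body[1] add  r1, r0, r5 -> r1=0x81
body[2] mov  r6, #0x6c -> r6=0x6c
body[3] add  r3, r5, #50 -> r3=0x2f
body[4] sub  r1, r4, r1 -> r1=0x21
body[5] sub  r0, r1, r1 -> r0=0x00
body[6] xor  r2, r5, r0 -> r2=0xfd
body[7] add  r1, r2, r2 -> r1=0xfa
epilogue: pop r3=0x5b, sp=0xd1
epilogue: pop r2=0xb4, sp=0xd2
r3 is callee-saved -> restored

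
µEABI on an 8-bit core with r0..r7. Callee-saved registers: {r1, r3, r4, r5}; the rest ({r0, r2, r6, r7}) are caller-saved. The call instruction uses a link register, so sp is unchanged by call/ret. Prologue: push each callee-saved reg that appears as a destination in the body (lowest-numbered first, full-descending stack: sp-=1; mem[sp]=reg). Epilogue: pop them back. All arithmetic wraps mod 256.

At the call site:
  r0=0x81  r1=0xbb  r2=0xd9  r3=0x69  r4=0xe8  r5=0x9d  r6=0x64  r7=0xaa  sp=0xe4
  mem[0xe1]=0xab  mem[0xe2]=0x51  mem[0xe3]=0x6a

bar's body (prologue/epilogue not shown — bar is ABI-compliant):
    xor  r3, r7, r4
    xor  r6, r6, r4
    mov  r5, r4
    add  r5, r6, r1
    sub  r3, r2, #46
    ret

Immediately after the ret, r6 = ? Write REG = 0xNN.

prologue: push r3 → mem[0xe3]=0x69, sp=0xe3
prologue: push r5 → mem[0xe2]=0x9d, sp=0xe2
body[0] xor  r3, r7, r4 → r3=0x42
body[1] xor  r6, r6, r4 → r6=0x8c
body[2] mov  r5, r4 → r5=0xe8
body[3] add  r5, r6, r1 → r5=0x47
body[4] sub  r3, r2, #46 → r3=0xab
epilogue: pop r5=0x9d, sp=0xe3
epilogue: pop r3=0x69, sp=0xe4
r6 is caller-saved → body value

REG = 0x8c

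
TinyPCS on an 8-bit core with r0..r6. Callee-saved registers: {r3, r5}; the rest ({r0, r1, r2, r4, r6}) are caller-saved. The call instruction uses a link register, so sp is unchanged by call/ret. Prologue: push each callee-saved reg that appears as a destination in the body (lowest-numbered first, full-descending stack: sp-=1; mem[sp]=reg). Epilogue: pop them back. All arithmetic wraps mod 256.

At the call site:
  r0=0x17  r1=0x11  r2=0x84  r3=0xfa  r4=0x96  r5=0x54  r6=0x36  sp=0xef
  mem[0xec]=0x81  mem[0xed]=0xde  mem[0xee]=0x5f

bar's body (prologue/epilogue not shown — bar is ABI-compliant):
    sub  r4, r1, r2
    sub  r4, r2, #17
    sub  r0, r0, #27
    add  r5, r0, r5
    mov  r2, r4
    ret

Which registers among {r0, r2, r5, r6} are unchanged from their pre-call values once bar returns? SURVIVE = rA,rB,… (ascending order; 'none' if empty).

prologue: push r5 -> mem[0xee]=0x54, sp=0xee
body[0] sub  r4, r1, r2 -> r4=0x8d
body[1] sub  r4, r2, #17 -> r4=0x73
body[2] sub  r0, r0, #27 -> r0=0xfc
body[3] add  r5, r0, r5 -> r5=0x50
body[4] mov  r2, r4 -> r2=0x73
epilogue: pop r5=0x54, sp=0xef
r0: caller-saved, written=True
r2: caller-saved, written=True
r5: callee-saved, written=True
r6: caller-saved, written=False

SURVIVE = r5,r6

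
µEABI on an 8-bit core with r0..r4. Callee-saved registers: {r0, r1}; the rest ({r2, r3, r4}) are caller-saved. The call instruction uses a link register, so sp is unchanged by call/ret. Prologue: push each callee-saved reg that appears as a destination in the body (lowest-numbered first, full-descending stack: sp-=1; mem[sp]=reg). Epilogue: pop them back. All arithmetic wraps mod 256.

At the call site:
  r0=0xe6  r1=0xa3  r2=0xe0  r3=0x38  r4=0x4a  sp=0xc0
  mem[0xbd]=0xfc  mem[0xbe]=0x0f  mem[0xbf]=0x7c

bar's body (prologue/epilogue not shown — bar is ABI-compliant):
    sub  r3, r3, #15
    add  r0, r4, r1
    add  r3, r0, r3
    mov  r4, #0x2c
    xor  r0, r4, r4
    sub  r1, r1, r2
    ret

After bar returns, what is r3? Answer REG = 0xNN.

REG = 0x16

prologue: push r0 -> mem[0xbf]=0xe6, sp=0xbf
prologue: push r1 -> mem[0xbe]=0xa3, sp=0xbe
body[0] sub  r3, r3, #15 -> r3=0x29
body[1] add  r0, r4, r1 -> r0=0xed
body[2] add  r3, r0, r3 -> r3=0x16
body[3] mov  r4, #0x2c -> r4=0x2c
body[4] xor  r0, r4, r4 -> r0=0x00
body[5] sub  r1, r1, r2 -> r1=0xc3
epilogue: pop r1=0xa3, sp=0xbf
epilogue: pop r0=0xe6, sp=0xc0
r3 is caller-saved -> body value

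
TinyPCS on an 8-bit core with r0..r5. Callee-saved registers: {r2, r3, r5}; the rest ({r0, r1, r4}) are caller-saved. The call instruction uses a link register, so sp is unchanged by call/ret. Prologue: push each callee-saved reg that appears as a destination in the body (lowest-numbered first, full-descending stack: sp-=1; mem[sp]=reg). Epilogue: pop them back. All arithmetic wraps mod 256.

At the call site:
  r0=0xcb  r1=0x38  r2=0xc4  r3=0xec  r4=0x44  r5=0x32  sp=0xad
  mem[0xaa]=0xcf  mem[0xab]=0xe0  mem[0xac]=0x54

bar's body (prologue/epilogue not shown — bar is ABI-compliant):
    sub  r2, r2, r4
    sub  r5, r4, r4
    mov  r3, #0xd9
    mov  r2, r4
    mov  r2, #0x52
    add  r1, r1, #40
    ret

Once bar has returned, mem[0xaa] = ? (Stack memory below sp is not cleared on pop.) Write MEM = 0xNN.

prologue: push r2 → mem[0xac]=0xc4, sp=0xac
prologue: push r3 → mem[0xab]=0xec, sp=0xab
prologue: push r5 → mem[0xaa]=0x32, sp=0xaa
body[0] sub  r2, r2, r4 → r2=0x80
body[1] sub  r5, r4, r4 → r5=0x00
body[2] mov  r3, #0xd9 → r3=0xd9
body[3] mov  r2, r4 → r2=0x44
body[4] mov  r2, #0x52 → r2=0x52
body[5] add  r1, r1, #40 → r1=0x60
epilogue: pop r5=0x32, sp=0xab
epilogue: pop r3=0xec, sp=0xac
epilogue: pop r2=0xc4, sp=0xad
prologue pushed ['r2', 'r3', 'r5'] at ['0xac', '0xab', '0xaa']

MEM = 0x32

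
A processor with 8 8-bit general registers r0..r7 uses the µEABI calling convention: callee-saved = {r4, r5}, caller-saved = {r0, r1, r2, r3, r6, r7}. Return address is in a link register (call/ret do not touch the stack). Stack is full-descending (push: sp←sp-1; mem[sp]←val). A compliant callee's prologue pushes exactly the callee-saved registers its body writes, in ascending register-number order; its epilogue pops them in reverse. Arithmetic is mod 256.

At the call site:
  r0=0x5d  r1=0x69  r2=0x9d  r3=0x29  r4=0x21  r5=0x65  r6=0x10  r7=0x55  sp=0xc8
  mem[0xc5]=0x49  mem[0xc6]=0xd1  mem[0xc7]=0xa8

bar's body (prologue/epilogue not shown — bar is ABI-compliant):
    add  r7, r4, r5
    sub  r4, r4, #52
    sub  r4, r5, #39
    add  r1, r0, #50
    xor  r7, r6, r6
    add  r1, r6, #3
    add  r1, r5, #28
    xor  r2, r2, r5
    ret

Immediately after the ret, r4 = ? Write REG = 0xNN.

REG = 0x21

prologue: push r4 -> mem[0xc7]=0x21, sp=0xc7
body[0] add  r7, r4, r5 -> r7=0x86
body[1] sub  r4, r4, #52 -> r4=0xed
body[2] sub  r4, r5, #39 -> r4=0x3e
body[3] add  r1, r0, #50 -> r1=0x8f
body[4] xor  r7, r6, r6 -> r7=0x00
body[5] add  r1, r6, #3 -> r1=0x13
body[6] add  r1, r5, #28 -> r1=0x81
body[7] xor  r2, r2, r5 -> r2=0xf8
epilogue: pop r4=0x21, sp=0xc8
r4 is callee-saved -> restored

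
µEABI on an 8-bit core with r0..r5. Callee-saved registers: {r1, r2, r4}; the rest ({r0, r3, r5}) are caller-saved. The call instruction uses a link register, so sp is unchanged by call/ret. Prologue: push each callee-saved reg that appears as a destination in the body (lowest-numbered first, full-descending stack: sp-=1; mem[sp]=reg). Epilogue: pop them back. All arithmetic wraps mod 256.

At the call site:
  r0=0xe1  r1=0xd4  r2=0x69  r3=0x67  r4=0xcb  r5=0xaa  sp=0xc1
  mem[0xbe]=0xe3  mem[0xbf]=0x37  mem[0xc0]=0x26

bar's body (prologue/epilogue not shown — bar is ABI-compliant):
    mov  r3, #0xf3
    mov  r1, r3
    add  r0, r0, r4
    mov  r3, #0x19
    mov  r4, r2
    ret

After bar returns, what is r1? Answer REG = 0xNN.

REG = 0xd4

prologue: push r1 → mem[0xc0]=0xd4, sp=0xc0
prologue: push r4 → mem[0xbf]=0xcb, sp=0xbf
body[0] mov  r3, #0xf3 → r3=0xf3
body[1] mov  r1, r3 → r1=0xf3
body[2] add  r0, r0, r4 → r0=0xac
body[3] mov  r3, #0x19 → r3=0x19
body[4] mov  r4, r2 → r4=0x69
epilogue: pop r4=0xcb, sp=0xc0
epilogue: pop r1=0xd4, sp=0xc1
r1 is callee-saved → restored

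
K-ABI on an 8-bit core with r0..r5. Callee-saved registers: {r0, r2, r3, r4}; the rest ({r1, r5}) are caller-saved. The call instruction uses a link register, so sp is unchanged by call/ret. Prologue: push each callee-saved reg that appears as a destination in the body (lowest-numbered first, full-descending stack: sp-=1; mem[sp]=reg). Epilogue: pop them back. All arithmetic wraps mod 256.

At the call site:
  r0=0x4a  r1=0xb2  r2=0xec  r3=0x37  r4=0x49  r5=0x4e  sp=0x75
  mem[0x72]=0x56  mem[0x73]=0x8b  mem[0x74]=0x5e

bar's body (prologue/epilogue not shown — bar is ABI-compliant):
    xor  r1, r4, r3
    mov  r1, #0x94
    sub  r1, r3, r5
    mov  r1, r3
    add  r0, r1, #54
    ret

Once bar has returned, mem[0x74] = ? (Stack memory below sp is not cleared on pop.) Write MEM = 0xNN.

MEM = 0x4a

prologue: push r0 → mem[0x74]=0x4a, sp=0x74
body[0] xor  r1, r4, r3 → r1=0x7e
body[1] mov  r1, #0x94 → r1=0x94
body[2] sub  r1, r3, r5 → r1=0xe9
body[3] mov  r1, r3 → r1=0x37
body[4] add  r0, r1, #54 → r0=0x6d
epilogue: pop r0=0x4a, sp=0x75
prologue pushed ['r0'] at ['0x74']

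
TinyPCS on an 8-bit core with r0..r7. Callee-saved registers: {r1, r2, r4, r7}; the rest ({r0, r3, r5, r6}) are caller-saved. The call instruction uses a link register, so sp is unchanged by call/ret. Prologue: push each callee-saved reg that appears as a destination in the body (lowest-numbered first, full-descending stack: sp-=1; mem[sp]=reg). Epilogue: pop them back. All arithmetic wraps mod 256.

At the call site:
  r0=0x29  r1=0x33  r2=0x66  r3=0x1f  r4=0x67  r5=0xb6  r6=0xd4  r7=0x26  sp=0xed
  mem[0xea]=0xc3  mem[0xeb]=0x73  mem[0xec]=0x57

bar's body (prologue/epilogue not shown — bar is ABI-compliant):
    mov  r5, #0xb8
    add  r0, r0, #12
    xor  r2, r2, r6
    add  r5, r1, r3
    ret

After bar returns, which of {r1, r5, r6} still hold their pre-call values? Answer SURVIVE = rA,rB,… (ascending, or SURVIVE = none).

SURVIVE = r1,r6

prologue: push r2 → mem[0xec]=0x66, sp=0xec
body[0] mov  r5, #0xb8 → r5=0xb8
body[1] add  r0, r0, #12 → r0=0x35
body[2] xor  r2, r2, r6 → r2=0xb2
body[3] add  r5, r1, r3 → r5=0x52
epilogue: pop r2=0x66, sp=0xed
r1: callee-saved, written=False
r5: caller-saved, written=True
r6: caller-saved, written=False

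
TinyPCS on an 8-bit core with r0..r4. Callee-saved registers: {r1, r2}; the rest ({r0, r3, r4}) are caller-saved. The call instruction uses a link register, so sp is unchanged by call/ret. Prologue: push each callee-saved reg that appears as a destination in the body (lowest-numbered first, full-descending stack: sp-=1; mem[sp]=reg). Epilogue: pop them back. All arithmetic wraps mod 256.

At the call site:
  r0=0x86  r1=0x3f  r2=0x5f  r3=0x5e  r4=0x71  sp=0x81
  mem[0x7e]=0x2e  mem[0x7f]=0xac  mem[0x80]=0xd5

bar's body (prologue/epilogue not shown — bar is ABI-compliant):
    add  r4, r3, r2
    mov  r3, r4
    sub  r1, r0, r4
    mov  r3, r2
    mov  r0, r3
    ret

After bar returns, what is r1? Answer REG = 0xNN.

REG = 0x3f

prologue: push r1 → mem[0x80]=0x3f, sp=0x80
body[0] add  r4, r3, r2 → r4=0xbd
body[1] mov  r3, r4 → r3=0xbd
body[2] sub  r1, r0, r4 → r1=0xc9
body[3] mov  r3, r2 → r3=0x5f
body[4] mov  r0, r3 → r0=0x5f
epilogue: pop r1=0x3f, sp=0x81
r1 is callee-saved → restored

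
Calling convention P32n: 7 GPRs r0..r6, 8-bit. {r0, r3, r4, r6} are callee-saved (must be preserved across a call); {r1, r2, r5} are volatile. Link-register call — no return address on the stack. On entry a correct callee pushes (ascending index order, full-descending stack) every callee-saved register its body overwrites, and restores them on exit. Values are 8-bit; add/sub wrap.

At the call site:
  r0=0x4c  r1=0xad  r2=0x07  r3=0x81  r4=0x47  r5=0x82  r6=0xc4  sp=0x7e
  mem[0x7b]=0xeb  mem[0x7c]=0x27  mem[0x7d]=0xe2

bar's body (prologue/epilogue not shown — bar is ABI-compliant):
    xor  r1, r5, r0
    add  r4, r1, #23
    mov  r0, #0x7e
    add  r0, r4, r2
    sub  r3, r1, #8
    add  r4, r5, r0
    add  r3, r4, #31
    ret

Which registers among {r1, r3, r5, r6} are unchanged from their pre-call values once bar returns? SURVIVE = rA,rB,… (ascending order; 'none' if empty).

SURVIVE = r3,r5,r6

prologue: push r0 -> mem[0x7d]=0x4c, sp=0x7d
prologue: push r3 -> mem[0x7c]=0x81, sp=0x7c
prologue: push r4 -> mem[0x7b]=0x47, sp=0x7b
body[0] xor  r1, r5, r0 -> r1=0xce
body[1] add  r4, r1, #23 -> r4=0xe5
body[2] mov  r0, #0x7e -> r0=0x7e
body[3] add  r0, r4, r2 -> r0=0xec
body[4] sub  r3, r1, #8 -> r3=0xc6
body[5] add  r4, r5, r0 -> r4=0x6e
body[6] add  r3, r4, #31 -> r3=0x8d
epilogue: pop r4=0x47, sp=0x7c
epilogue: pop r3=0x81, sp=0x7d
epilogue: pop r0=0x4c, sp=0x7e
r1: caller-saved, written=True
r3: callee-saved, written=True
r5: caller-saved, written=False
r6: callee-saved, written=False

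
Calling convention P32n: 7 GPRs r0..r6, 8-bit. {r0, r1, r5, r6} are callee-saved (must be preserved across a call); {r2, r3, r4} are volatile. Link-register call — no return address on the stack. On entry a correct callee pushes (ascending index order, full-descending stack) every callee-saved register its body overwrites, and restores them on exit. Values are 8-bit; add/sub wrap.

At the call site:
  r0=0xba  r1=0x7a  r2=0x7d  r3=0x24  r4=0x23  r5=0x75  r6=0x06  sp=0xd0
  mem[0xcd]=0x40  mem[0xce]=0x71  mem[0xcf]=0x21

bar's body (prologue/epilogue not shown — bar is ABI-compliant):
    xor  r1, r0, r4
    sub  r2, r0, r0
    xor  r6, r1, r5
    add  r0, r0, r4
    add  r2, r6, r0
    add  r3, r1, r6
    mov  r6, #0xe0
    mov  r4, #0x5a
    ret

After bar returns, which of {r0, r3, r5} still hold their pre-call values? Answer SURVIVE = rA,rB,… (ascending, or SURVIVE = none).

SURVIVE = r0,r5

prologue: push r0 -> mem[0xcf]=0xba, sp=0xcf
prologue: push r1 -> mem[0xce]=0x7a, sp=0xce
prologue: push r6 -> mem[0xcd]=0x06, sp=0xcd
body[0] xor  r1, r0, r4 -> r1=0x99
body[1] sub  r2, r0, r0 -> r2=0x00
body[2] xor  r6, r1, r5 -> r6=0xec
body[3] add  r0, r0, r4 -> r0=0xdd
body[4] add  r2, r6, r0 -> r2=0xc9
body[5] add  r3, r1, r6 -> r3=0x85
body[6] mov  r6, #0xe0 -> r6=0xe0
body[7] mov  r4, #0x5a -> r4=0x5a
epilogue: pop r6=0x06, sp=0xce
epilogue: pop r1=0x7a, sp=0xcf
epilogue: pop r0=0xba, sp=0xd0
r0: callee-saved, written=True
r3: caller-saved, written=True
r5: callee-saved, written=False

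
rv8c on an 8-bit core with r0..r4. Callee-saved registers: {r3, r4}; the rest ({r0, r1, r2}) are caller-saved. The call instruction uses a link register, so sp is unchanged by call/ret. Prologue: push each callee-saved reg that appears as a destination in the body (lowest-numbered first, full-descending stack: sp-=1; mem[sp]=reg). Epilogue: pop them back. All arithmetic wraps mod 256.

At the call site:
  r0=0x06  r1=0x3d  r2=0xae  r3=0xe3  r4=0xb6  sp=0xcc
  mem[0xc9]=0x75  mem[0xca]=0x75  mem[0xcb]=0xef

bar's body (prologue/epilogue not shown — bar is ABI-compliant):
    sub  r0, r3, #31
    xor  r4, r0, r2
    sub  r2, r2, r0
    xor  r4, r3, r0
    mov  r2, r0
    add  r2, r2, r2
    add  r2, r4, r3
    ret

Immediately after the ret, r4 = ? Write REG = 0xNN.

REG = 0xb6

prologue: push r4 → mem[0xcb]=0xb6, sp=0xcb
body[0] sub  r0, r3, #31 → r0=0xc4
body[1] xor  r4, r0, r2 → r4=0x6a
body[2] sub  r2, r2, r0 → r2=0xea
body[3] xor  r4, r3, r0 → r4=0x27
body[4] mov  r2, r0 → r2=0xc4
body[5] add  r2, r2, r2 → r2=0x88
body[6] add  r2, r4, r3 → r2=0x0a
epilogue: pop r4=0xb6, sp=0xcc
r4 is callee-saved → restored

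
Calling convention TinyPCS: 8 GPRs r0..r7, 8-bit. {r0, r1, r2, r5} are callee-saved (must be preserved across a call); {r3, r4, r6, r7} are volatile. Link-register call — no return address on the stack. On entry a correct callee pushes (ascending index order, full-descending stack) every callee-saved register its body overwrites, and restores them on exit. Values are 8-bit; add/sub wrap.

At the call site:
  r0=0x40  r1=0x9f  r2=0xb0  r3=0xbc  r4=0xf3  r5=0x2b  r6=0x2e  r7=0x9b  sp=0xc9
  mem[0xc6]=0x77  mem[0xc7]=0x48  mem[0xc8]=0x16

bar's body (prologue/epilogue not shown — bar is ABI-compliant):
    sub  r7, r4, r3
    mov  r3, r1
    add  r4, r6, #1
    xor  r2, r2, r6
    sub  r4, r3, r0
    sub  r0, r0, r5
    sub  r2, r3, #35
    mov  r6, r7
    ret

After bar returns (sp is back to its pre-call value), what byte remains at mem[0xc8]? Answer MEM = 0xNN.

prologue: push r0 -> mem[0xc8]=0x40, sp=0xc8
prologue: push r2 -> mem[0xc7]=0xb0, sp=0xc7
body[0] sub  r7, r4, r3 -> r7=0x37
body[1] mov  r3, r1 -> r3=0x9f
body[2] add  r4, r6, #1 -> r4=0x2f
body[3] xor  r2, r2, r6 -> r2=0x9e
body[4] sub  r4, r3, r0 -> r4=0x5f
body[5] sub  r0, r0, r5 -> r0=0x15
body[6] sub  r2, r3, #35 -> r2=0x7c
body[7] mov  r6, r7 -> r6=0x37
epilogue: pop r2=0xb0, sp=0xc8
epilogue: pop r0=0x40, sp=0xc9
prologue pushed ['r0', 'r2'] at ['0xc8', '0xc7']

MEM = 0x40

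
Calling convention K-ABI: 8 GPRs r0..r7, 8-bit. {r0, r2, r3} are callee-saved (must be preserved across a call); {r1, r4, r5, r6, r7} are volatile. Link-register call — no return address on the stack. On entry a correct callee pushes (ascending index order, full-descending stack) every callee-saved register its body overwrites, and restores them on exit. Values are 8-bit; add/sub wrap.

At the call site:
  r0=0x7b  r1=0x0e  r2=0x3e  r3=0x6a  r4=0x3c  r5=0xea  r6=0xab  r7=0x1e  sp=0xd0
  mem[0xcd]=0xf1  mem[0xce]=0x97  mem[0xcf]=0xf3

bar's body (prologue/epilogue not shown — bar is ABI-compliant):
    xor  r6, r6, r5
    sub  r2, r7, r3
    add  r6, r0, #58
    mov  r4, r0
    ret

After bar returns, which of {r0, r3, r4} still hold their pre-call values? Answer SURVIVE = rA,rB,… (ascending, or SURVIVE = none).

SURVIVE = r0,r3

prologue: push r2 -> mem[0xcf]=0x3e, sp=0xcf
body[0] xor  r6, r6, r5 -> r6=0x41
body[1] sub  r2, r7, r3 -> r2=0xb4
body[2] add  r6, r0, #58 -> r6=0xb5
body[3] mov  r4, r0 -> r4=0x7b
epilogue: pop r2=0x3e, sp=0xd0
r0: callee-saved, written=False
r3: callee-saved, written=False
r4: caller-saved, written=True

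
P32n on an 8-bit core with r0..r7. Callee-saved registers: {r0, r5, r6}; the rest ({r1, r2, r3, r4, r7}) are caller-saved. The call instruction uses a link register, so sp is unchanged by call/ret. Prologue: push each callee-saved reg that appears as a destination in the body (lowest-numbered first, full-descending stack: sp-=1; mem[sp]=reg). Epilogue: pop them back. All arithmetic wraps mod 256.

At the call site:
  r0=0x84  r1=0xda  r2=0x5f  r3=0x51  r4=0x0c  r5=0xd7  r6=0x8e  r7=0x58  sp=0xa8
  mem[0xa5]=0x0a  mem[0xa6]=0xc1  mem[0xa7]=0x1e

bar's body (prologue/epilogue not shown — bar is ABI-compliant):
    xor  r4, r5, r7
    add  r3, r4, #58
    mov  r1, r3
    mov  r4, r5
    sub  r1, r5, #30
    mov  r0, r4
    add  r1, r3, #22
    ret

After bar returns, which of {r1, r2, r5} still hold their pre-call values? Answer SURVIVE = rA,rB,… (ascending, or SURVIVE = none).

SURVIVE = r2,r5

prologue: push r0 → mem[0xa7]=0x84, sp=0xa7
body[0] xor  r4, r5, r7 → r4=0x8f
body[1] add  r3, r4, #58 → r3=0xc9
body[2] mov  r1, r3 → r1=0xc9
body[3] mov  r4, r5 → r4=0xd7
body[4] sub  r1, r5, #30 → r1=0xb9
body[5] mov  r0, r4 → r0=0xd7
body[6] add  r1, r3, #22 → r1=0xdf
epilogue: pop r0=0x84, sp=0xa8
r1: caller-saved, written=True
r2: caller-saved, written=False
r5: callee-saved, written=False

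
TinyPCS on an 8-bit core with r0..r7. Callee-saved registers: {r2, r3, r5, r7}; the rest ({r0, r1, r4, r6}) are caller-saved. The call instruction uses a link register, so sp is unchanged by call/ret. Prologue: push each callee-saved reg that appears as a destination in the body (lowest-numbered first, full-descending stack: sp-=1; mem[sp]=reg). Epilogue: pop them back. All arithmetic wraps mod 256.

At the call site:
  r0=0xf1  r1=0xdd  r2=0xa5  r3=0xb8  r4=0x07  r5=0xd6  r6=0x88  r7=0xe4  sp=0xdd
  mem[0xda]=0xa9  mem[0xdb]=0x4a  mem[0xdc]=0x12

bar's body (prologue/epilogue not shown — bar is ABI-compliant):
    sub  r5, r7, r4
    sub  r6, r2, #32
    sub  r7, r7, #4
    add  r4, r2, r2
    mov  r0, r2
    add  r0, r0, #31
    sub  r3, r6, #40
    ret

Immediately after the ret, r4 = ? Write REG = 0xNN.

REG = 0x4a

prologue: push r3 -> mem[0xdc]=0xb8, sp=0xdc
prologue: push r5 -> mem[0xdb]=0xd6, sp=0xdb
prologue: push r7 -> mem[0xda]=0xe4, sp=0xda
body[0] sub  r5, r7, r4 -> r5=0xdd
body[1] sub  r6, r2, #32 -> r6=0x85
body[2] sub  r7, r7, #4 -> r7=0xe0
body[3] add  r4, r2, r2 -> r4=0x4a
body[4] mov  r0, r2 -> r0=0xa5
body[5] add  r0, r0, #31 -> r0=0xc4
body[6] sub  r3, r6, #40 -> r3=0x5d
epilogue: pop r7=0xe4, sp=0xdb
epilogue: pop r5=0xd6, sp=0xdc
epilogue: pop r3=0xb8, sp=0xdd
r4 is caller-saved -> body value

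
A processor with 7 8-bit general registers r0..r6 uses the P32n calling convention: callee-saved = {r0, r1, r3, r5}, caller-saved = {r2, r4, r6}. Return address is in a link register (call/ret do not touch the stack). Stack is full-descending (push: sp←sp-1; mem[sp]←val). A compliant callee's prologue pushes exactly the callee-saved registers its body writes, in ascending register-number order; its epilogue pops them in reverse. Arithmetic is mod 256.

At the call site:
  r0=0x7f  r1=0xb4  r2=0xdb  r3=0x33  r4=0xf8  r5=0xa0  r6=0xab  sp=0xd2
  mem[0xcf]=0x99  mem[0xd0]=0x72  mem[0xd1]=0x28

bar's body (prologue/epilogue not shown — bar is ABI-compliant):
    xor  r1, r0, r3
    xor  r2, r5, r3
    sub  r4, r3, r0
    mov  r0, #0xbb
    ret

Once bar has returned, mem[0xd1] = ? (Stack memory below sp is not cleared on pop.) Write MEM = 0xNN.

prologue: push r0 -> mem[0xd1]=0x7f, sp=0xd1
prologue: push r1 -> mem[0xd0]=0xb4, sp=0xd0
body[0] xor  r1, r0, r3 -> r1=0x4c
body[1] xor  r2, r5, r3 -> r2=0x93
body[2] sub  r4, r3, r0 -> r4=0xb4
body[3] mov  r0, #0xbb -> r0=0xbb
epilogue: pop r1=0xb4, sp=0xd1
epilogue: pop r0=0x7f, sp=0xd2
prologue pushed ['r0', 'r1'] at ['0xd1', '0xd0']

MEM = 0x7f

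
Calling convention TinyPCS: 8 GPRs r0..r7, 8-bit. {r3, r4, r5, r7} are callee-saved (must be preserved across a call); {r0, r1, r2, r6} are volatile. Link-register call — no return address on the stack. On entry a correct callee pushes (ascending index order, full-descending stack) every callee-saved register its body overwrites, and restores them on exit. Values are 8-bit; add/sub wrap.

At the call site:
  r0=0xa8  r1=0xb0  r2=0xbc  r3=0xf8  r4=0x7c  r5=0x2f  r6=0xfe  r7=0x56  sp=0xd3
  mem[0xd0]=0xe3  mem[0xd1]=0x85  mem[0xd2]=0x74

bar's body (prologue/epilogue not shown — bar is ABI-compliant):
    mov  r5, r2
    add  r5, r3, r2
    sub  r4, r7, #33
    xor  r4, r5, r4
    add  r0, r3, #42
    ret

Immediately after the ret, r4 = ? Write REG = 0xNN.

prologue: push r4 -> mem[0xd2]=0x7c, sp=0xd2
prologue: push r5 -> mem[0xd1]=0x2f, sp=0xd1
body[0] mov  r5, r2 -> r5=0xbc
body[1] add  r5, r3, r2 -> r5=0xb4
body[2] sub  r4, r7, #33 -> r4=0x35
body[3] xor  r4, r5, r4 -> r4=0x81
body[4] add  r0, r3, #42 -> r0=0x22
epilogue: pop r5=0x2f, sp=0xd2
epilogue: pop r4=0x7c, sp=0xd3
r4 is callee-saved -> restored

REG = 0x7c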